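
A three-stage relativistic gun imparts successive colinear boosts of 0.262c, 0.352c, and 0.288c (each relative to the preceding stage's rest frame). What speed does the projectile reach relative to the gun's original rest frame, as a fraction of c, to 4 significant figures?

Compose boost 2: (0.352 + 0.262)/(1 + 0.352×0.262) = 0.6140/1.09222 = 0.562156
Compose boost 3: (0.288 + 0.562156)/(1 + 0.288×0.562156) = 0.850156/1.16190 = 0.7317

u ≈ 0.7317c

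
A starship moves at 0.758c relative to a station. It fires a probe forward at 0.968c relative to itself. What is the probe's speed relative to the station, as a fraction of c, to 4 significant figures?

Relativistic velocity addition: u = (u' + v)/(1 + u'v/c²)
= (0.968 + 0.758)/(1 + 0.968×0.758) = 1.726/1.73374 = 0.9955

u ≈ 0.9955c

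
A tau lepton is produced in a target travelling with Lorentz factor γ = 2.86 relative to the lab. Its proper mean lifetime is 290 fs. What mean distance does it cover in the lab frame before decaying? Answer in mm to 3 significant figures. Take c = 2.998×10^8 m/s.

β = √(1 − 1/γ²) = √(1 − 1/2.86²) = 0.93688
Dilated lifetime: Δt = γτ₀ = 2.86 × 290 fs = 829.40 fs
d = vΔt = 0.93688c × 829.40 fs = 2.8088×10^8 m/s × 8.2940×10^-13 s = 0.233 mm

d ≈ 0.233 mm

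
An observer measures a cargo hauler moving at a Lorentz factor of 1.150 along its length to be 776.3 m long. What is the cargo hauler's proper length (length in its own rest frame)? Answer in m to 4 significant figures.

γ = 1.150 (given)
L₀ = γL = 1.150 × 776.3 = 892.7 m

L₀ ≈ 892.7 m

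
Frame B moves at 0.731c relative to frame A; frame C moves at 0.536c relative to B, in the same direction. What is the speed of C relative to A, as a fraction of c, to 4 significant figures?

Compose boost 2: (0.536 + 0.731)/(1 + 0.536×0.731) = 1.267/1.39182 = 0.9103

u ≈ 0.9103c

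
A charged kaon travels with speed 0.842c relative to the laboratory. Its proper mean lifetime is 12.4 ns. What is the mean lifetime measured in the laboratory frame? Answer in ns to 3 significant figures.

γ = 1/√(1 − 0.842²) = 1.8536
Time dilation: Δt = γτ₀ = 1.8536 × 12.4 ns = 23.0 ns

Δt ≈ 23.0 ns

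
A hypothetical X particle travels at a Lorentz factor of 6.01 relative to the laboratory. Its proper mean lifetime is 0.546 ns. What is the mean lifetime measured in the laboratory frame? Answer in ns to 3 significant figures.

γ = 6.01 (given)
Time dilation: Δt = γτ₀ = 6.01 × 0.546 ns = 3.28 ns

Δt ≈ 3.28 ns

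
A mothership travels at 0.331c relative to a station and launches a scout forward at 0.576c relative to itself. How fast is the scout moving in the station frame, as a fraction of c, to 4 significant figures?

Compose boost 2: (0.576 + 0.331)/(1 + 0.576×0.331) = 0.9070/1.19066 = 0.7618

u ≈ 0.7618c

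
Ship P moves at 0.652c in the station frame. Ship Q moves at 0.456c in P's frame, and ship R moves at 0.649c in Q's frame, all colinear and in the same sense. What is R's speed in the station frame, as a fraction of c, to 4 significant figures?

u ≈ 0.9670c

Compose boost 2: (0.456 + 0.652)/(1 + 0.456×0.652) = 1.108/1.29731 = 0.854074
Compose boost 3: (0.649 + 0.854074)/(1 + 0.649×0.854074) = 1.50307/1.55429 = 0.9670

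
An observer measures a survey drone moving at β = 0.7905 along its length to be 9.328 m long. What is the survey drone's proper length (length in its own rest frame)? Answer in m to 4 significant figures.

γ = 1/√(1 − 0.7905²) = 1.63275
L₀ = γL = 1.63275 × 9.328 = 15.23 m

L₀ ≈ 15.23 m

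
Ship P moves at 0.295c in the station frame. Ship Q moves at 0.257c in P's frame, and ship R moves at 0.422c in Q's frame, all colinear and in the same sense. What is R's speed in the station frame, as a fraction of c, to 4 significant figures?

Compose boost 2: (0.257 + 0.295)/(1 + 0.257×0.295) = 0.5520/1.07581 = 0.513099
Compose boost 3: (0.422 + 0.513099)/(1 + 0.422×0.513099) = 0.935099/1.21653 = 0.7687

u ≈ 0.7687c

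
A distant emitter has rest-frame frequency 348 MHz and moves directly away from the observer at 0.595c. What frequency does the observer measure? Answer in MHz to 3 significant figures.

Relativistic Doppler: f_obs = f_src √((1−β)/(1+β))
= 348 × √(0.40500/1.5950) = 348 × 0.50390 = 175 MHz

f_obs ≈ 175 MHz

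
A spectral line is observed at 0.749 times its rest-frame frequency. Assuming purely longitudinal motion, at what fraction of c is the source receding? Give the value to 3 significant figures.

f_obs/f_src = √((1−β)/(1+β)) = 0.749  ⇒  (1−β)/(1+β) = 0.56100
β = |1 − D²|/(1 + D²) = |1 − 0.56100|/(1 + 0.56100) = 0.281

β ≈ 0.281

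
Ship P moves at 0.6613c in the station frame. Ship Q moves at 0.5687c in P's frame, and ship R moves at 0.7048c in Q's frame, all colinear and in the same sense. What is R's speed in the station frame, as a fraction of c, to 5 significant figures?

Compose boost 2: (0.5687 + 0.6613)/(1 + 0.5687×0.6613) = 1.2300/1.376081 = 0.8938425
Compose boost 3: (0.7048 + 0.8938425)/(1 + 0.7048×0.8938425) = 1.598643/1.629980 = 0.98077

u ≈ 0.98077c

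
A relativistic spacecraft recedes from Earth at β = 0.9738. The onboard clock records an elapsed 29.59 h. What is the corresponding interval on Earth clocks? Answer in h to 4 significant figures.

Δt ≈ 130.1 h

γ = 1/√(1 − 0.9738²) = 4.39742
Time dilation: Δt = γτ₀ = 4.39742 × 29.59 h = 130.1 h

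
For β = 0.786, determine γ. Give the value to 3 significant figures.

γ = 1/√(1 − β²) = 1/√(1 − 0.786²) = 1/√(0.38220) = 1.62

γ ≈ 1.62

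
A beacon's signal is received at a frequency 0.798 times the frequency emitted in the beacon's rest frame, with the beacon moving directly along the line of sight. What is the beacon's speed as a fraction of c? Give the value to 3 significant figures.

f_obs/f_src = √((1−β)/(1+β)) = 0.798  ⇒  (1−β)/(1+β) = 0.63680
β = |1 − D²|/(1 + D²) = |1 − 0.63680|/(1 + 0.63680) = 0.222

β ≈ 0.222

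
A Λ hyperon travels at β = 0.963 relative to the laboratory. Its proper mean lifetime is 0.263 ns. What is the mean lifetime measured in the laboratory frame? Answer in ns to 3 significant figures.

Δt ≈ 0.976 ns

γ = 1/√(1 − 0.963²) = 3.7106
Time dilation: Δt = γτ₀ = 3.7106 × 0.263 ns = 0.976 ns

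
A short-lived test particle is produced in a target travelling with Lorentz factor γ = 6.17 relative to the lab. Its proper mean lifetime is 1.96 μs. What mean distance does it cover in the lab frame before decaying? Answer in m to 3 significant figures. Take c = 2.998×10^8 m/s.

β = √(1 − 1/γ²) = √(1 − 1/6.17²) = 0.98678
Dilated lifetime: Δt = γτ₀ = 6.17 × 1.96 μs = 12.093 μs
d = vΔt = 0.98678c × 12.093 μs = 2.9584×10^8 m/s × 1.2093×10^-5 s = 3580 m

d ≈ 3580 m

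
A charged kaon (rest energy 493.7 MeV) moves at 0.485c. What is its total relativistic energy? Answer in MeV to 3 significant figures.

γ = 1/√(1 − 0.485²) = 1.1435
E = γm₀c² = 1.1435 × 493.7 MeV = 565 MeV

E ≈ 565 MeV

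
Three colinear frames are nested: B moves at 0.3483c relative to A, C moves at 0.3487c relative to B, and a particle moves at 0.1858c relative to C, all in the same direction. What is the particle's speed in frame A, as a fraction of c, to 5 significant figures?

u ≈ 0.72374c

Compose boost 2: (0.3487 + 0.3483)/(1 + 0.3487×0.3483) = 0.69700/1.121452 = 0.6215156
Compose boost 3: (0.1858 + 0.6215156)/(1 + 0.1858×0.6215156) = 0.8073156/1.115478 = 0.72374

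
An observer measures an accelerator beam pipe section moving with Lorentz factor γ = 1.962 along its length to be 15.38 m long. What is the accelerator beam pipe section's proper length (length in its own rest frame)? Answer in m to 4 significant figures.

γ = 1.962 (given)
L₀ = γL = 1.962 × 15.38 = 30.18 m

L₀ ≈ 30.18 m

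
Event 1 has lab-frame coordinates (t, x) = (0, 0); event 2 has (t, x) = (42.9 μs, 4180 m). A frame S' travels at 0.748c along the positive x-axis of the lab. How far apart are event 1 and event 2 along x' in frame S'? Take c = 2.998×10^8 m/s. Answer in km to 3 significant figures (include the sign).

Δx' ≈ -8.20 km

γ = 1/√(1 − 0.748²) = 1.5067
Δx' = γ(Δx − vΔt) = 1.5067 × (4180 m − 0.748×(2.998×10^8 m/s)×42.9×10^-6 s)
= 1.5067 × (-5440.3 m) = -8.20 km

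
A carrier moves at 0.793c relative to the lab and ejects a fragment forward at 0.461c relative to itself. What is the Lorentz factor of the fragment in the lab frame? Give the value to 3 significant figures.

u_lab = (0.461 + 0.793)/(1 + 0.461×0.793) = 1.254/1.36557 = 0.918296
γ = 1/√(1 − 0.918296²) = 2.53

γ ≈ 2.53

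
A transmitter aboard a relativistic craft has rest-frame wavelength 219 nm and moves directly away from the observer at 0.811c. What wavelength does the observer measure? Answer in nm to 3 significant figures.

λ_obs ≈ 678 nm

Relativistic Doppler: λ_obs = λ_src √((1+β)/(1−β))
= 219 × √(1.8110/0.18900) = 219 × 3.0955 = 678 nm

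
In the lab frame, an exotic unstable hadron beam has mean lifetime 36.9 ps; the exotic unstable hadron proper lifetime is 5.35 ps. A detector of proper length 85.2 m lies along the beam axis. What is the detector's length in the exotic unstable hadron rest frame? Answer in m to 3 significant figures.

Time dilation ⇒ γ = Δt/τ₀ = 36.9/5.35 = 6.8972
Length contraction: L = L₀/γ = 85.2/6.8972 = 12.4 m

L ≈ 12.4 m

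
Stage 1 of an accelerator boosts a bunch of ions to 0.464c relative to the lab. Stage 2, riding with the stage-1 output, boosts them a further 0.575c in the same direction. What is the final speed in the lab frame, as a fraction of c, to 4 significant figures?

Compose boost 2: (0.575 + 0.464)/(1 + 0.575×0.464) = 1.039/1.26680 = 0.8202

u ≈ 0.8202c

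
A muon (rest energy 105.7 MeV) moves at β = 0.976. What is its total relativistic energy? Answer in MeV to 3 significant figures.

E ≈ 485 MeV

γ = 1/√(1 − 0.976²) = 4.5920
E = γm₀c² = 4.5920 × 105.7 MeV = 485 MeV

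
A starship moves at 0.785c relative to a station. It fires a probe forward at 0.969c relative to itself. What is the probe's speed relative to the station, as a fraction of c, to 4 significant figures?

Relativistic velocity addition: u = (u' + v)/(1 + u'v/c²)
= (0.969 + 0.785)/(1 + 0.969×0.785) = 1.754/1.76066 = 0.9962

u ≈ 0.9962c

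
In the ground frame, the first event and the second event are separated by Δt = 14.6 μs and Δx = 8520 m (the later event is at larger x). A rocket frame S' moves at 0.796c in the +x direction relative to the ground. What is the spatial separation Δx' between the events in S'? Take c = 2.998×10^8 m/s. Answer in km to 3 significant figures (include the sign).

Δx' ≈ 8.32 km

γ = 1/√(1 − 0.796²) = 1.6521
Δx' = γ(Δx − vΔt) = 1.6521 × (8520 m − 0.796×(2.998×10^8 m/s)×14.6×10^-6 s)
= 1.6521 × (5035.8 m) = 8.32 km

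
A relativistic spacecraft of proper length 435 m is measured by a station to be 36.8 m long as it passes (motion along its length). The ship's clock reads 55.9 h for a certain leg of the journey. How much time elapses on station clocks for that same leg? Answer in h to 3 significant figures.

Length contraction ⇒ γ = L₀/L = 435/36.8 = 11.821
Time dilation: Δt = γτ₀ = 11.821 × 55.9 h = 661 h

Δt ≈ 661 h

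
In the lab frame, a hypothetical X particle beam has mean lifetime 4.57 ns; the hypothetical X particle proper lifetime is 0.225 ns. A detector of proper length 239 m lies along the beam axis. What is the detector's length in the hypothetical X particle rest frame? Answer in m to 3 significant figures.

L ≈ 11.8 m

Time dilation ⇒ γ = Δt/τ₀ = 4.57/0.225 = 20.311
Length contraction: L = L₀/γ = 239/20.311 = 11.8 m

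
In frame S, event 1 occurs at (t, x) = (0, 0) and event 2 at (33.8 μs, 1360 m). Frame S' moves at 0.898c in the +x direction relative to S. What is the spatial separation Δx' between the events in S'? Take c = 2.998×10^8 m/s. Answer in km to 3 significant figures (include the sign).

γ = 1/√(1 − 0.898²) = 2.2728
Δx' = γ(Δx − vΔt) = 2.2728 × (1360 m − 0.898×(2.998×10^8 m/s)×33.8×10^-6 s)
= 2.2728 × (-7739.6 m) = -17.6 km

Δx' ≈ -17.6 km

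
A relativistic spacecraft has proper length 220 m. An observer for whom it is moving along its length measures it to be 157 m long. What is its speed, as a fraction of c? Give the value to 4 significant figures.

γ = L₀/L = 220/157 = 1.40127
β = √(1 − 1/γ²) = 0.7005

β ≈ 0.7005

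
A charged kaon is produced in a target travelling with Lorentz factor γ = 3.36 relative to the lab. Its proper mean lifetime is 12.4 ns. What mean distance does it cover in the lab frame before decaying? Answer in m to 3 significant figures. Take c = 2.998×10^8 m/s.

β = √(1 − 1/γ²) = √(1 − 1/3.36²) = 0.95468
Dilated lifetime: Δt = γτ₀ = 3.36 × 12.4 ns = 41.664 ns
d = vΔt = 0.95468c × 41.664 ns = 2.8621×10^8 m/s × 4.1664×10^-8 s = 11.9 m

d ≈ 11.9 m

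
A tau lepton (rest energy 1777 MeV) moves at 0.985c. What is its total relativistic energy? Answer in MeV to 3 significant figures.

γ = 1/√(1 − 0.985²) = 5.7953
E = γm₀c² = 5.7953 × 1777 MeV = 10300 MeV

E ≈ 10300 MeV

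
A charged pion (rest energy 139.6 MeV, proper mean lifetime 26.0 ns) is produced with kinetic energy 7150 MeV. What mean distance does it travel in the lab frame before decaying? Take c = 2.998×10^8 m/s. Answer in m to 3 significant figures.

d ≈ 407 m

γ = 1 + K/(m₀c²) = 1 + 7150/139.6 = 52.218
β = √(1 − 1/γ²) = 0.99982
Dilated lifetime: γτ₀ = 52.218 × 26.0 ns = 1357.7 ns
d = βc·γτ₀ = 0.99982 × (2.998×10^8 m/s) × 1.3577×10^-6 s = 407 m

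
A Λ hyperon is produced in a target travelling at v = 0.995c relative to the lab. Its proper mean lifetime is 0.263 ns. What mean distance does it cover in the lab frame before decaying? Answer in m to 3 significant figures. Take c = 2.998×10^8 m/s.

γ = 1/√(1 − 0.995²) = 10.013
Dilated lifetime: Δt = γτ₀ = 10.013 × 0.263 ns = 2.6333 ns
d = vΔt = 0.995c × 2.6333 ns = 2.9830×10^8 m/s × 2.6333×10^-9 s = 0.786 m

d ≈ 0.786 m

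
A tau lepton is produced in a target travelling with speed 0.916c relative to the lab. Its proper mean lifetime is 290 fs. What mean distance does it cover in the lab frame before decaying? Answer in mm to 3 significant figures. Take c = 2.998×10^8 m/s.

d ≈ 0.199 mm

γ = 1/√(1 − 0.916²) = 2.4927
Dilated lifetime: Δt = γτ₀ = 2.4927 × 290 fs = 722.87 fs
d = vΔt = 0.916c × 722.87 fs = 2.7462×10^8 m/s × 7.2287×10^-13 s = 0.199 mm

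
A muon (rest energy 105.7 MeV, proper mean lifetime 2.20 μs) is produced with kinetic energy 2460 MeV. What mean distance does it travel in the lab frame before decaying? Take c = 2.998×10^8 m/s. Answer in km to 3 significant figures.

d ≈ 16.0 km

γ = 1 + K/(m₀c²) = 1 + 2460/105.7 = 24.273
β = √(1 − 1/γ²) = 0.99915
Dilated lifetime: γτ₀ = 24.273 × 2.20 μs = 53.402 μs
d = βc·γτ₀ = 0.99915 × (2.998×10^8 m/s) × 5.3402×10^-5 s = 16.0 km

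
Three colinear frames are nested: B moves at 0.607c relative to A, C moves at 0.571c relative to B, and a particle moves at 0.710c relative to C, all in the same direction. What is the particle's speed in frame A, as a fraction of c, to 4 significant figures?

Compose boost 2: (0.571 + 0.607)/(1 + 0.571×0.607) = 1.178/1.34660 = 0.874798
Compose boost 3: (0.710 + 0.874798)/(1 + 0.710×0.874798) = 1.58480/1.62111 = 0.9776

u ≈ 0.9776c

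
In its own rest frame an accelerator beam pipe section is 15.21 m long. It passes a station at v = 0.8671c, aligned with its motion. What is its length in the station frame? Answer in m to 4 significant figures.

L ≈ 7.577 m

γ = 1/√(1 − 0.8671²) = 2.00749
Length contraction: L = L₀/γ = 15.21/2.00749 = 7.577 m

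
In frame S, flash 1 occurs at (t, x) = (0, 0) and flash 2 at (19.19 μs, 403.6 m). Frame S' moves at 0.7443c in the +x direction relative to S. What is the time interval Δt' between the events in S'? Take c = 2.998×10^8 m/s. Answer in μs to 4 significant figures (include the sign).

Δt' ≈ 27.23 μs

γ = 1/√(1 − 0.7443²) = 1.49735
Δt' = γ(Δt − vΔx/c²) = 1.49735 × (19.19 μs − 0.7443×403.6 m / (2.998×10^8 m/s))
= 1.49735 × (18.1880 μs) = 27.23 μs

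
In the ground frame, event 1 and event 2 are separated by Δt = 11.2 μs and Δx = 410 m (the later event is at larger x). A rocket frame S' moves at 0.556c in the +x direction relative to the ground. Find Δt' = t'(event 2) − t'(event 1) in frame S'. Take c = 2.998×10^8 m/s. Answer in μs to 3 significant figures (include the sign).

Δt' ≈ 12.6 μs

γ = 1/√(1 − 0.556²) = 1.2031
Δt' = γ(Δt − vΔx/c²) = 1.2031 × (11.2 μs − 0.556×410 m / (2.998×10^8 m/s))
= 1.2031 × (10.440 μs) = 12.6 μs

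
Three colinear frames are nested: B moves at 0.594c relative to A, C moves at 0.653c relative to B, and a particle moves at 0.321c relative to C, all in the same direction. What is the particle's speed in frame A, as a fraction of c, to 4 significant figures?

u ≈ 0.9465c

Compose boost 2: (0.653 + 0.594)/(1 + 0.653×0.594) = 1.247/1.38788 = 0.898491
Compose boost 3: (0.321 + 0.898491)/(1 + 0.321×0.898491) = 1.21949/1.28842 = 0.9465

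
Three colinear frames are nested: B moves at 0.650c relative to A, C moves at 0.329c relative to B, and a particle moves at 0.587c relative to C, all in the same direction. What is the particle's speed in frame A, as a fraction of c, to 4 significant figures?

u ≈ 0.9458c

Compose boost 2: (0.329 + 0.650)/(1 + 0.329×0.650) = 0.9790/1.21385 = 0.806525
Compose boost 3: (0.587 + 0.806525)/(1 + 0.587×0.806525) = 1.39352/1.47343 = 0.9458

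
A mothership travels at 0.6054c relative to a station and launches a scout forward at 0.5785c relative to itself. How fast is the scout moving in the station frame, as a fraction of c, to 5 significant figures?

u ≈ 0.87682c

Compose boost 2: (0.5785 + 0.6054)/(1 + 0.5785×0.6054) = 1.1839/1.350224 = 0.87682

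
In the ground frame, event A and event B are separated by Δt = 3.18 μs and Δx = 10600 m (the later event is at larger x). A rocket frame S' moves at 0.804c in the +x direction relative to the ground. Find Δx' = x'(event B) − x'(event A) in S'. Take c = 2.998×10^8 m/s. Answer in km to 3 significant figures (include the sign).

Δx' ≈ 16.5 km

γ = 1/√(1 − 0.804²) = 1.6817
Δx' = γ(Δx − vΔt) = 1.6817 × (10600 m − 0.804×(2.998×10^8 m/s)×3.18×10^-6 s)
= 1.6817 × (9833.5 m) = 16.5 km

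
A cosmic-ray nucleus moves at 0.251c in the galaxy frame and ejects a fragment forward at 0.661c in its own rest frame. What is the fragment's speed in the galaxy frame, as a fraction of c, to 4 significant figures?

u ≈ 0.7822c

Compose boost 2: (0.661 + 0.251)/(1 + 0.661×0.251) = 0.9120/1.16591 = 0.7822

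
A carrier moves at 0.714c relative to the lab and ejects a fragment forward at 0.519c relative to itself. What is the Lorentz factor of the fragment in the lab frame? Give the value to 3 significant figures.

γ ≈ 2.29

u_lab = (0.519 + 0.714)/(1 + 0.519×0.714) = 1.233/1.37057 = 0.899628
γ = 1/√(1 − 0.899628²) = 2.29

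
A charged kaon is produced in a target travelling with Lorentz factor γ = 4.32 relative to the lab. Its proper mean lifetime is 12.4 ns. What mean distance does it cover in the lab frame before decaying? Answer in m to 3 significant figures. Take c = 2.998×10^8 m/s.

β = √(1 − 1/γ²) = √(1 − 1/4.32²) = 0.97284
Dilated lifetime: Δt = γτ₀ = 4.32 × 12.4 ns = 53.568 ns
d = vΔt = 0.97284c × 53.568 ns = 2.9166×10^8 m/s × 5.3568×10^-8 s = 15.6 m

d ≈ 15.6 m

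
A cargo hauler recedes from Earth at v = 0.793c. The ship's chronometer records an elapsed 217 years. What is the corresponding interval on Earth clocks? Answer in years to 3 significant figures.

γ = 1/√(1 − 0.793²) = 1.6414
Time dilation: Δt = γτ₀ = 1.6414 × 217 years = 356 years

Δt ≈ 356 years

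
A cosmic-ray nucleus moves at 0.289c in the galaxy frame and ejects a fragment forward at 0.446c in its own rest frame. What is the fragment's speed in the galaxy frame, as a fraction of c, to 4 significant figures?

Compose boost 2: (0.446 + 0.289)/(1 + 0.446×0.289) = 0.7350/1.12889 = 0.6511

u ≈ 0.6511c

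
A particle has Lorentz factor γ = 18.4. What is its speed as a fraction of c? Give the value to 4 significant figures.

β ≈ 0.9985

β = √(1 − 1/γ²) = √(1 − 1/18.4²) = √(0.997046) = 0.9985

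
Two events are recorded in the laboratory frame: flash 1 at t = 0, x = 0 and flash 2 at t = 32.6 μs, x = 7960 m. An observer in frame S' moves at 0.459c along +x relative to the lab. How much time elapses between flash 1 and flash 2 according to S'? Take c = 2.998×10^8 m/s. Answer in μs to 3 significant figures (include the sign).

γ = 1/√(1 − 0.459²) = 1.1256
Δt' = γ(Δt − vΔx/c²) = 1.1256 × (32.6 μs − 0.459×7960 m / (2.998×10^8 m/s))
= 1.1256 × (20.413 μs) = 23.0 μs

Δt' ≈ 23.0 μs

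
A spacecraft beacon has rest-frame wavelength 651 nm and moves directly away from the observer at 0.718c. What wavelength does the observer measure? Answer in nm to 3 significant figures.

λ_obs ≈ 1610 nm

Relativistic Doppler: λ_obs = λ_src √((1+β)/(1−β))
= 651 × √(1.7180/0.28200) = 651 × 2.4682 = 1610 nm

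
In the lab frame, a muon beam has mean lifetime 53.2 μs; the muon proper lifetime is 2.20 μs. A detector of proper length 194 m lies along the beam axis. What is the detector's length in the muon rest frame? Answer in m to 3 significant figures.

L ≈ 8.02 m

Time dilation ⇒ γ = Δt/τ₀ = 53.2/2.20 = 24.182
Length contraction: L = L₀/γ = 194/24.182 = 8.02 m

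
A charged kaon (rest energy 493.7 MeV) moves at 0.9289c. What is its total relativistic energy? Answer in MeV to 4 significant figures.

γ = 1/√(1 − 0.9289²) = 2.70029
E = γm₀c² = 2.70029 × 493.7 MeV = 1333 MeV

E ≈ 1333 MeV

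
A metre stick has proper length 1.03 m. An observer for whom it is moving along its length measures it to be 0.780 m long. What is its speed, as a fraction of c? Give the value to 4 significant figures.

γ = L₀/L = 1.03/0.780 = 1.32051
β = √(1 − 1/γ²) = 0.6531

β ≈ 0.6531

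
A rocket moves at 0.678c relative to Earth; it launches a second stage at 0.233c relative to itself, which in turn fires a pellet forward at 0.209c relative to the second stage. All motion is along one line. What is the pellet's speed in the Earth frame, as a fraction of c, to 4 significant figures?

u ≈ 0.8551c

Compose boost 2: (0.233 + 0.678)/(1 + 0.233×0.678) = 0.9110/1.15797 = 0.786719
Compose boost 3: (0.209 + 0.786719)/(1 + 0.209×0.786719) = 0.995719/1.16442 = 0.8551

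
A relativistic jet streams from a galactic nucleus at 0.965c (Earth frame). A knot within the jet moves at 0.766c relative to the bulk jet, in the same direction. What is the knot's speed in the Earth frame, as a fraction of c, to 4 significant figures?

Relativistic velocity addition: u = (u' + v)/(1 + u'v/c²)
= (0.766 + 0.965)/(1 + 0.766×0.965) = 1.731/1.73919 = 0.9953

u ≈ 0.9953c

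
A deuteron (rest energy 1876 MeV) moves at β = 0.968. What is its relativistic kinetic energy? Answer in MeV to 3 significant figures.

K ≈ 5600 MeV

γ = 1/√(1 − 0.968²) = 3.9849
K = (γ − 1)m₀c² = (3.9849 − 1) × 1876 MeV = 2.9849 × 1876 MeV = 5600 MeV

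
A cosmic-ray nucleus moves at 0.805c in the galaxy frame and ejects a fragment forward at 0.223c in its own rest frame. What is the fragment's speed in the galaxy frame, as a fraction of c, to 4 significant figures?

Compose boost 2: (0.223 + 0.805)/(1 + 0.223×0.805) = 1.028/1.17952 = 0.8715

u ≈ 0.8715c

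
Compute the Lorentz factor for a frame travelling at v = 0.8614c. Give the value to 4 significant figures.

γ ≈ 1.969

γ = 1/√(1 − β²) = 1/√(1 − 0.8614²) = 1/√(0.257990) = 1.969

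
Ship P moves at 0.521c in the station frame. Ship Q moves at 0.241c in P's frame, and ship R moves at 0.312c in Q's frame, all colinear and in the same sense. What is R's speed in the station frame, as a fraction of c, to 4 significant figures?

u ≈ 0.8165c

Compose boost 2: (0.241 + 0.521)/(1 + 0.241×0.521) = 0.7620/1.12556 = 0.676996
Compose boost 3: (0.312 + 0.676996)/(1 + 0.312×0.676996) = 0.988996/1.21122 = 0.8165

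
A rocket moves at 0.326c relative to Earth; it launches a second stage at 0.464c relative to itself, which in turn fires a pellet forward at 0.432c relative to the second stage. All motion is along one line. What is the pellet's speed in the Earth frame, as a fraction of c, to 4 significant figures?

Compose boost 2: (0.464 + 0.326)/(1 + 0.464×0.326) = 0.7900/1.15126 = 0.686202
Compose boost 3: (0.432 + 0.686202)/(1 + 0.432×0.686202) = 1.11820/1.29644 = 0.8625

u ≈ 0.8625c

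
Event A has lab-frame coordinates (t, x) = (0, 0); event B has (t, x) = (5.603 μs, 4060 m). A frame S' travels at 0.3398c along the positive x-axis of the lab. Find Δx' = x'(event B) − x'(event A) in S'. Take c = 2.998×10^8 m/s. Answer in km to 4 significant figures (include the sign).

γ = 1/√(1 − 0.3398²) = 1.06327
Δx' = γ(Δx − vΔt) = 1.06327 × (4060 m − 0.3398×(2.998×10^8 m/s)×5.603×10^-6 s)
= 1.06327 × (3489.21 m) = 3.710 km

Δx' ≈ 3.710 km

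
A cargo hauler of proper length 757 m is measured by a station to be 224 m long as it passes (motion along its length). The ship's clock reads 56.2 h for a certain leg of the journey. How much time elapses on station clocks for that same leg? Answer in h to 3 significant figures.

Δt ≈ 190 h

Length contraction ⇒ γ = L₀/L = 757/224 = 3.3795
Time dilation: Δt = γτ₀ = 3.3795 × 56.2 h = 190 h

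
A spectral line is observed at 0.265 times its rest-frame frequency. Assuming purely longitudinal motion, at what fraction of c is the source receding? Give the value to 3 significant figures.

β ≈ 0.869

f_obs/f_src = √((1−β)/(1+β)) = 0.265  ⇒  (1−β)/(1+β) = 0.070225
β = |1 − D²|/(1 + D²) = |1 − 0.070225|/(1 + 0.070225) = 0.869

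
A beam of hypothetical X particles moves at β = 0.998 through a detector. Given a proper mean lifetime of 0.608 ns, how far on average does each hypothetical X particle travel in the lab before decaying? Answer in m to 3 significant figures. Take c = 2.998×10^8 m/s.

γ = 1/√(1 − 0.998²) = 15.819
Dilated lifetime: Δt = γτ₀ = 15.819 × 0.608 ns = 9.6181 ns
d = vΔt = 0.998c × 9.6181 ns = 2.9920×10^8 m/s × 9.6181×10^-9 s = 2.88 m

d ≈ 2.88 m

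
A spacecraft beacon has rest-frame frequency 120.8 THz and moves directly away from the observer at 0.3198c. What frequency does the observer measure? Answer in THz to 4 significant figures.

f_obs ≈ 86.72 THz

Relativistic Doppler: f_obs = f_src √((1−β)/(1+β))
= 120.8 × √(0.680200/1.31980) = 120.8 × 0.717900 = 86.72 THz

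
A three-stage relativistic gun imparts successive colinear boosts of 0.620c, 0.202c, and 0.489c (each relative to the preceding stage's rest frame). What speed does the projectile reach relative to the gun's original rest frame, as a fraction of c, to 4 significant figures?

u ≈ 0.8985c

Compose boost 2: (0.202 + 0.620)/(1 + 0.202×0.620) = 0.8220/1.12524 = 0.730511
Compose boost 3: (0.489 + 0.730511)/(1 + 0.489×0.730511) = 1.21951/1.35722 = 0.8985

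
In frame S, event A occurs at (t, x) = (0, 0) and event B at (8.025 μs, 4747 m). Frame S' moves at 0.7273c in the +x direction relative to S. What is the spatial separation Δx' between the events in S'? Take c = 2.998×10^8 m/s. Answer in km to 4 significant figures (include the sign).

Δx' ≈ 4.367 km

γ = 1/√(1 − 0.7273²) = 1.45705
Δx' = γ(Δx − vΔt) = 1.45705 × (4747 m − 0.7273×(2.998×10^8 m/s)×8.025×10^-6 s)
= 1.45705 × (2997.19 m) = 4.367 km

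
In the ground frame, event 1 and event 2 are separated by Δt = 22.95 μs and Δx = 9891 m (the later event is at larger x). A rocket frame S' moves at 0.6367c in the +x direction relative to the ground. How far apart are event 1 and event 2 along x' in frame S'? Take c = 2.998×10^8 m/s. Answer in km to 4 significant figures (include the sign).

Δx' ≈ 7.146 km

γ = 1/√(1 − 0.6367²) = 1.29683
Δx' = γ(Δx − vΔt) = 1.29683 × (9891 m − 0.6367×(2.998×10^8 m/s)×22.95×10^-6 s)
= 1.29683 × (5510.24 m) = 7.146 km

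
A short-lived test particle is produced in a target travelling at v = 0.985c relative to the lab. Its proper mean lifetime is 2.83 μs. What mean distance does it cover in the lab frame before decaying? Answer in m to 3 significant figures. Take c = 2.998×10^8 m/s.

γ = 1/√(1 − 0.985²) = 5.7953
Dilated lifetime: Δt = γτ₀ = 5.7953 × 2.83 μs = 16.401 μs
d = vΔt = 0.985c × 16.401 μs = 2.9530×10^8 m/s × 1.6401×10^-5 s = 4840 m

d ≈ 4840 m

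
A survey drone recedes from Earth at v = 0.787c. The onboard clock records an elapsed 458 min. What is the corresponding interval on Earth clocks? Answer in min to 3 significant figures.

Δt ≈ 742 min

γ = 1/√(1 − 0.787²) = 1.6209
Time dilation: Δt = γτ₀ = 1.6209 × 458 min = 742 min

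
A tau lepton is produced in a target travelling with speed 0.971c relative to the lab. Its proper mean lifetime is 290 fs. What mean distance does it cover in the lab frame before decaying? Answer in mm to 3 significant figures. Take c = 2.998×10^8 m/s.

γ = 1/√(1 − 0.971²) = 4.1827
Dilated lifetime: Δt = γτ₀ = 4.1827 × 290 fs = 1213.0 fs
d = vΔt = 0.971c × 1213.0 fs = 2.9111×10^8 m/s × 1.2130×10^-12 s = 0.353 mm

d ≈ 0.353 mm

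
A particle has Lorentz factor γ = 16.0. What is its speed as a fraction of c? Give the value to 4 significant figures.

β ≈ 0.9980

β = √(1 − 1/γ²) = √(1 − 1/16.0²) = √(0.996094) = 0.9980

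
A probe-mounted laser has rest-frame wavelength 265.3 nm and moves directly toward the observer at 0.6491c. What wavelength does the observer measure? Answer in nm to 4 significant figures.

λ_obs ≈ 122.4 nm

Relativistic Doppler: λ_obs = λ_src √((1−β)/(1+β))
= 265.3 × √(0.350900/1.64910) = 265.3 × 0.461284 = 122.4 nm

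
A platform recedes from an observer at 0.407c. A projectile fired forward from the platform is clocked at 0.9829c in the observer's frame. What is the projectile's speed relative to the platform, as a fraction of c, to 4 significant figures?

u' ≈ 0.9599c

Inverse velocity addition: u' = (u − v)/(1 − uv/c²)
= (0.9829 − 0.407)/(1 − 0.9829×0.407) = 0.5759/0.599960 = 0.9599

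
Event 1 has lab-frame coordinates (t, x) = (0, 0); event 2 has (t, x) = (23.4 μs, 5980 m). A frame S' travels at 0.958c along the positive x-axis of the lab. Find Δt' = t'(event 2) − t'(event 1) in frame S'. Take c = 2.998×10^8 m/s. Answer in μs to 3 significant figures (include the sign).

γ = 1/√(1 − 0.958²) = 3.4871
Δt' = γ(Δt − vΔx/c²) = 3.4871 × (23.4 μs − 0.958×5980 m / (2.998×10^8 m/s))
= 3.4871 × (4.2911 μs) = 15.0 μs

Δt' ≈ 15.0 μs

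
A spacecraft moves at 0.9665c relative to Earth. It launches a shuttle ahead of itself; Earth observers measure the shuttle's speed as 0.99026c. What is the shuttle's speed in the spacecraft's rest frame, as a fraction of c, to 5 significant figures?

u' ≈ 0.55367c

Inverse velocity addition: u' = (u − v)/(1 − uv/c²)
= (0.99026 − 0.9665)/(1 − 0.99026×0.9665) = 0.023760/0.04291371 = 0.55367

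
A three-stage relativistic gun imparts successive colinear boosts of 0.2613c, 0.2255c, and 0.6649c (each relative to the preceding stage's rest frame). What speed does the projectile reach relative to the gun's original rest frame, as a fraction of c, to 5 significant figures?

u ≈ 0.86133c

Compose boost 2: (0.2255 + 0.2613)/(1 + 0.2255×0.2613) = 0.48680/1.058923 = 0.4597123
Compose boost 3: (0.6649 + 0.4597123)/(1 + 0.6649×0.4597123) = 1.124612/1.305663 = 0.86133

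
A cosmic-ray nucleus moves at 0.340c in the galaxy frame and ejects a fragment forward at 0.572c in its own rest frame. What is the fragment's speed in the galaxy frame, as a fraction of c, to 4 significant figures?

Compose boost 2: (0.572 + 0.340)/(1 + 0.572×0.340) = 0.9120/1.19448 = 0.7635

u ≈ 0.7635c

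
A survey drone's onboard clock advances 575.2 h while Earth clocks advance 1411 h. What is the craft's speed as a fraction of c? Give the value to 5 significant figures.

γ = Δt/τ₀ = 1411/575.2 = 2.453060
β = √(1 − 1/γ²) = √(1 − 1/2.453060²) = 0.91314

β ≈ 0.91314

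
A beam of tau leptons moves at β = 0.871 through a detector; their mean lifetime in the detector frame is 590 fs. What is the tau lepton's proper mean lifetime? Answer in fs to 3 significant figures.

τ₀ ≈ 290 fs

γ = 1/√(1 − 0.871²) = 2.0355
Proper time: τ₀ = Δt/γ = 590/2.0355 = 290 fs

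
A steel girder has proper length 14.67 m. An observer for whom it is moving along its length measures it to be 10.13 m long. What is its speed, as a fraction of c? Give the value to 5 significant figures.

β ≈ 0.72331

γ = L₀/L = 14.67/10.13 = 1.448174
β = √(1 − 1/γ²) = 0.72331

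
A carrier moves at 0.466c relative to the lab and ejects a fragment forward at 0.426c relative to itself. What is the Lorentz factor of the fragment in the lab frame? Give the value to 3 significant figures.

u_lab = (0.426 + 0.466)/(1 + 0.426×0.466) = 0.8920/1.19852 = 0.744254
γ = 1/√(1 − 0.744254²) = 1.50

γ ≈ 1.50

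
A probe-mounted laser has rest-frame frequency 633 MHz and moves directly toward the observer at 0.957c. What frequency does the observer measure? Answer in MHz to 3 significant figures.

Relativistic Doppler: f_obs = f_src √((1+β)/(1−β))
= 633 × √(1.9570/0.043000) = 633 × 6.7462 = 4270 MHz

f_obs ≈ 4270 MHz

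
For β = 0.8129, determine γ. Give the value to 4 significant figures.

γ = 1/√(1 − β²) = 1/√(1 − 0.8129²) = 1/√(0.339194) = 1.717

γ ≈ 1.717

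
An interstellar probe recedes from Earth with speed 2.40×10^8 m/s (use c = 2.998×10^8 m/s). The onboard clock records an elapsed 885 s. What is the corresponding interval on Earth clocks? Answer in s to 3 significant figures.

β = v/c = 2.40×10^8 / 2.998×10^8 = 0.80053
γ = 1/√(1 − 0.80053²) = 1.6686
Time dilation: Δt = γτ₀ = 1.6686 × 885 s = 1480 s

Δt ≈ 1480 s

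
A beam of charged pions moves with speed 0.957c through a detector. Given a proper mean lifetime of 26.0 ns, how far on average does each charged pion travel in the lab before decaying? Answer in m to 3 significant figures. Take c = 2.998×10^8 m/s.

γ = 1/√(1 − 0.957²) = 3.4472
Dilated lifetime: Δt = γτ₀ = 3.4472 × 26.0 ns = 89.628 ns
d = vΔt = 0.957c × 89.628 ns = 2.8691×10^8 m/s × 8.9628×10^-8 s = 25.7 m

d ≈ 25.7 m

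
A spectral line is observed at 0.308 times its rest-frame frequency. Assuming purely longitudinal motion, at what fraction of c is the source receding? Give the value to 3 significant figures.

f_obs/f_src = √((1−β)/(1+β)) = 0.308  ⇒  (1−β)/(1+β) = 0.094864
β = |1 − D²|/(1 + D²) = |1 − 0.094864|/(1 + 0.094864) = 0.827

β ≈ 0.827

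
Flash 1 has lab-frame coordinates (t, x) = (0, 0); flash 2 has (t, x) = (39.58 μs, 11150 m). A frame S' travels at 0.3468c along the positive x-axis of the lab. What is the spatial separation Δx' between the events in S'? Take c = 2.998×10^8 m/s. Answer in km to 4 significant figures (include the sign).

Δx' ≈ 7.500 km

γ = 1/√(1 − 0.3468²) = 1.06617
Δx' = γ(Δx − vΔt) = 1.06617 × (11150 m − 0.3468×(2.998×10^8 m/s)×39.58×10^-6 s)
= 1.06617 × (7034.84 m) = 7.500 km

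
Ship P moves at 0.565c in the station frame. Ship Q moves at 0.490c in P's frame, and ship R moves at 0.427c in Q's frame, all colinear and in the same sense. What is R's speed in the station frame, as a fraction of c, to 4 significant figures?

Compose boost 2: (0.490 + 0.565)/(1 + 0.490×0.565) = 1.055/1.27685 = 0.826252
Compose boost 3: (0.427 + 0.826252)/(1 + 0.427×0.826252) = 1.25325/1.35281 = 0.9264

u ≈ 0.9264c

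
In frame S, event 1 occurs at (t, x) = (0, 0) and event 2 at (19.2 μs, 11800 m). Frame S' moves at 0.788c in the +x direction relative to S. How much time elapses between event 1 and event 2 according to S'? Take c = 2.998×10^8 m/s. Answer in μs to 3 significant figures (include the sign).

γ = 1/√(1 − 0.788²) = 1.6242
Δt' = γ(Δt − vΔx/c²) = 1.6242 × (19.2 μs − 0.788×11800 m / (2.998×10^8 m/s))
= 1.6242 × (-11.815 μs) = -19.2 μs

Δt' ≈ -19.2 μs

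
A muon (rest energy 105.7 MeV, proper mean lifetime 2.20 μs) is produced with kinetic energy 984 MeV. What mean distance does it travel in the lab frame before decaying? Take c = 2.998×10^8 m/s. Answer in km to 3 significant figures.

γ = 1 + K/(m₀c²) = 1 + 984/105.7 = 10.309
β = √(1 − 1/γ²) = 0.99528
Dilated lifetime: γτ₀ = 10.309 × 2.20 μs = 22.681 μs
d = βc·γτ₀ = 0.99528 × (2.998×10^8 m/s) × 2.2681×10^-5 s = 6.77 km

d ≈ 6.77 km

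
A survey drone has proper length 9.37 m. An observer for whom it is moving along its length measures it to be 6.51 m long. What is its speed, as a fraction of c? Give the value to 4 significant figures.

γ = L₀/L = 9.37/6.51 = 1.43932
β = √(1 − 1/γ²) = 0.7192

β ≈ 0.7192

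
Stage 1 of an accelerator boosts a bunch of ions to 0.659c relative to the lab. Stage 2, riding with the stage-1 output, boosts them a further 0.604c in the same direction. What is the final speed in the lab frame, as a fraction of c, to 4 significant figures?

u ≈ 0.9034c

Compose boost 2: (0.604 + 0.659)/(1 + 0.604×0.659) = 1.263/1.39804 = 0.9034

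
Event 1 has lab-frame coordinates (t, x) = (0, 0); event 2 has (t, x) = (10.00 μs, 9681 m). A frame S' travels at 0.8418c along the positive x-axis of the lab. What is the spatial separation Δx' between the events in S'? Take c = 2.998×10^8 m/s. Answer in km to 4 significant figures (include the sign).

γ = 1/√(1 − 0.8418²) = 1.85257
Δx' = γ(Δx − vΔt) = 1.85257 × (9681 m − 0.8418×(2.998×10^8 m/s)×10.00×10^-6 s)
= 1.85257 × (7157.28 m) = 13.26 km

Δx' ≈ 13.26 km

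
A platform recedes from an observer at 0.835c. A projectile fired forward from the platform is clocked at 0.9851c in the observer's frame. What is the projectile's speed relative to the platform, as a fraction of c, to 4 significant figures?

u' ≈ 0.8459c

Inverse velocity addition: u' = (u − v)/(1 − uv/c²)
= (0.9851 − 0.835)/(1 − 0.9851×0.835) = 0.1501/0.177442 = 0.8459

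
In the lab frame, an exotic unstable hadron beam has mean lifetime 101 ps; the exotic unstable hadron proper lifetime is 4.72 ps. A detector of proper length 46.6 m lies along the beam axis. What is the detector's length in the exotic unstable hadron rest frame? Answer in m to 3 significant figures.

Time dilation ⇒ γ = Δt/τ₀ = 101/4.72 = 21.398
Length contraction: L = L₀/γ = 46.6/21.398 = 2.18 m

L ≈ 2.18 m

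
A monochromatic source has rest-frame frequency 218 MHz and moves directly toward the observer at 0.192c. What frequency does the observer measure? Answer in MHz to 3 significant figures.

f_obs ≈ 265 MHz

Relativistic Doppler: f_obs = f_src √((1+β)/(1−β))
= 218 × √(1.1920/0.80800) = 218 × 1.2146 = 265 MHz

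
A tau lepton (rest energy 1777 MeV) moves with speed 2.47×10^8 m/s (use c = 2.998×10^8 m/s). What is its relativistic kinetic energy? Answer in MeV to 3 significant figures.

β = v/c = 2.47×10^8 / 2.998×10^8 = 0.82388
γ = 1/√(1 − 0.82388²) = 1.7644
K = (γ − 1)m₀c² = (1.7644 − 1) × 1777 MeV = 0.76441 × 1777 MeV = 1360 MeV

K ≈ 1360 MeV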